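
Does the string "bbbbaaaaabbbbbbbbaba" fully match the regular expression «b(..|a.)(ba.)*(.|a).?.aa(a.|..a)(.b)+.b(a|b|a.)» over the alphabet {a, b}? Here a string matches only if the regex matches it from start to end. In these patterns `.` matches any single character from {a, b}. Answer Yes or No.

Yes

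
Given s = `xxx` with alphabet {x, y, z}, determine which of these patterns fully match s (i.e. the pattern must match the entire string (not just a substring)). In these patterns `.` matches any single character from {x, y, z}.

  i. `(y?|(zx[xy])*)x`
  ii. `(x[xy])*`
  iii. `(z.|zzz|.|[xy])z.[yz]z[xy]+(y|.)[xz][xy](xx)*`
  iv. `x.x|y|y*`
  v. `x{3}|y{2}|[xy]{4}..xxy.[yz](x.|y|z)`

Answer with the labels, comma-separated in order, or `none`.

i → no match
ii → no match
iii → no match
iv → match
v → match

iv, v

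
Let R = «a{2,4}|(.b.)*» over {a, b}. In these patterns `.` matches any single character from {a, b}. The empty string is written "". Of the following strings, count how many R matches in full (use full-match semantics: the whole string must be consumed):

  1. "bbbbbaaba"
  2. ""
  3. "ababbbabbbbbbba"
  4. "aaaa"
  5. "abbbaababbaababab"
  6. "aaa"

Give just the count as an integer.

5

1 → match
2 → match
3 → match
4 → match
5 → no match
6 → match
Total matched: 5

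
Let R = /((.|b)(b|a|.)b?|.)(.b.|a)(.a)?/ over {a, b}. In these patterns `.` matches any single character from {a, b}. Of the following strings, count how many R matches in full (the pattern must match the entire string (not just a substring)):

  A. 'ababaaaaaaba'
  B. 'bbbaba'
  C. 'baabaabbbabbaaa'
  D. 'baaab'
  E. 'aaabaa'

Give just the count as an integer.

A → no match
B → match
C → no match
D → no match
E → no match
Total matched: 1

1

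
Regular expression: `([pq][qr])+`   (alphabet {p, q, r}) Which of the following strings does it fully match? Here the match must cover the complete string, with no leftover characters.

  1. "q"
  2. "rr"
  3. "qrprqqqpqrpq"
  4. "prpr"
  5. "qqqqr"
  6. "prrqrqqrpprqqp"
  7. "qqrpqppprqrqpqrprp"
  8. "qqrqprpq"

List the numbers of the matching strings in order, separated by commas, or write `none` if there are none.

1. "q" → no match
2. "rr" → no match
3. "qrprqqqpqrpq" → no match
4. "prpr" → match
5. "qqqqr" → no match
6 → no match
7 → no match
8. "qqrqprpq" → no match

4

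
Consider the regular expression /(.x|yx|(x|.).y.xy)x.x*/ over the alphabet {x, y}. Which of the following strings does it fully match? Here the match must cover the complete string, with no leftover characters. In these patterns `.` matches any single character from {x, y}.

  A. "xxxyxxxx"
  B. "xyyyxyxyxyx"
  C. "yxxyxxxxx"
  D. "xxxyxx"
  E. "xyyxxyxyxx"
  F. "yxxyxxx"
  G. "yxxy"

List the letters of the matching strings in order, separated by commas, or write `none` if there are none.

A, C, D, E, F, G

A → match
B → no match
C → match
D → match
E → match
F → match
G → match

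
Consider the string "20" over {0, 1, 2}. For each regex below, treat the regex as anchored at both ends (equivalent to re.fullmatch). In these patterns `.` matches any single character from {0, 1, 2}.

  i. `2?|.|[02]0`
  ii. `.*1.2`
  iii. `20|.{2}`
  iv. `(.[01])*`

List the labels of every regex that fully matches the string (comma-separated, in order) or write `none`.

i → match
ii → no match — must end with "2"
iii → match
iv → match

i, iii, iv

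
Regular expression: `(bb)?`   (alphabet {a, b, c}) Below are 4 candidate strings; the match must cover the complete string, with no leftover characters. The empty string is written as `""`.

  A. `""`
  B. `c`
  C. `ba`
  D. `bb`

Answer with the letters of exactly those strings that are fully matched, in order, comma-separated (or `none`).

A → match
B → no match
C → no match
D → match

A, D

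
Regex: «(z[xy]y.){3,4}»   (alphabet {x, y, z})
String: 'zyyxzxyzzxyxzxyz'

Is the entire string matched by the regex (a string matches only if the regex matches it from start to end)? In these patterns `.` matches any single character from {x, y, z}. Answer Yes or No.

Yes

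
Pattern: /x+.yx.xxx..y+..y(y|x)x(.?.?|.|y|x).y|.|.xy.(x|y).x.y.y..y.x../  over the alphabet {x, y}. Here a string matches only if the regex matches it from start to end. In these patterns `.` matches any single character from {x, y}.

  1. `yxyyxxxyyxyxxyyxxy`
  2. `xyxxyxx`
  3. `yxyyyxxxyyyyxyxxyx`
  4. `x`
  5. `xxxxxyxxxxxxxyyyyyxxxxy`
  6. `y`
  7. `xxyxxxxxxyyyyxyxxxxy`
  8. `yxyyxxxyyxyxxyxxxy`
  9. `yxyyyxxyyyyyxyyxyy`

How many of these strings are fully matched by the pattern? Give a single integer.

1 → match
2 → no match
3 → match
4 → match
5 → match
6 → match
7 → match
8 → match
9 → match
Total matched: 8

8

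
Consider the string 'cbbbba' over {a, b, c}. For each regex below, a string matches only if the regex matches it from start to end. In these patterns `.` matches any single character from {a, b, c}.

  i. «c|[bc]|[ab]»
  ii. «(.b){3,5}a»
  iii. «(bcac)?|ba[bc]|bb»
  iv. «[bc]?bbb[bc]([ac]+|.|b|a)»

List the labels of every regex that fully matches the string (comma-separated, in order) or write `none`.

i → no match
ii → no match
iii → no match
iv → match

iv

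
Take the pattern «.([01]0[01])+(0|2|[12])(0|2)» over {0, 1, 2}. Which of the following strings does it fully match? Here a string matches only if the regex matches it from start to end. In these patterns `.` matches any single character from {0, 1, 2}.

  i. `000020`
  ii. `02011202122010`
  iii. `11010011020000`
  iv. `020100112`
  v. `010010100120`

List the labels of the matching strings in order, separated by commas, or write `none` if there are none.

i → match
ii → no match
iii → no match
iv → no match
v → match

i, v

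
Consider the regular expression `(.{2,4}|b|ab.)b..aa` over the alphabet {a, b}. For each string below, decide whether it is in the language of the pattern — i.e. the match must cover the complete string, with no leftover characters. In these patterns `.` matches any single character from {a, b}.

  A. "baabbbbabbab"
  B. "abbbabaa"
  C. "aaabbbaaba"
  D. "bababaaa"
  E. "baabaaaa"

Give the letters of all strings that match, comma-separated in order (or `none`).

B, E

A → no match — must end with "aa"
B → match
C → no match — must end with "aa"
D → no match
E → match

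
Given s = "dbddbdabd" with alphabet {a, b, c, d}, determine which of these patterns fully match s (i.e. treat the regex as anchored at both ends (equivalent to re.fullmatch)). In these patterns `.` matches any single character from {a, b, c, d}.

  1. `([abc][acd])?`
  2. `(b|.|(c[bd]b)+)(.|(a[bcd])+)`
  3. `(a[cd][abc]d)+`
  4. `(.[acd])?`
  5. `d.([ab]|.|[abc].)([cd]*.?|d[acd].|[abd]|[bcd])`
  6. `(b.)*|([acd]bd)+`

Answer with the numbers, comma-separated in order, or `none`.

1 → no match
2 → no match
3 → no match — must start with "a"
4 → no match
5 → no match
6 → match

6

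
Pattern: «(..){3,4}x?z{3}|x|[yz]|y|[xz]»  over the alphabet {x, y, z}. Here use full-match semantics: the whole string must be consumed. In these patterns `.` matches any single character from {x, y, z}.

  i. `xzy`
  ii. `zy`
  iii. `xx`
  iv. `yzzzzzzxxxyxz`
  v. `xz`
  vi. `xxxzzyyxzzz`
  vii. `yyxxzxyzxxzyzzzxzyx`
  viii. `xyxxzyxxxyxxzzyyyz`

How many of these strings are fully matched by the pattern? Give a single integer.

i → no match
ii → no match
iii → no match
iv → no match
v → no match
vi → match
vii → no match
viii → no match
Total matched: 1

1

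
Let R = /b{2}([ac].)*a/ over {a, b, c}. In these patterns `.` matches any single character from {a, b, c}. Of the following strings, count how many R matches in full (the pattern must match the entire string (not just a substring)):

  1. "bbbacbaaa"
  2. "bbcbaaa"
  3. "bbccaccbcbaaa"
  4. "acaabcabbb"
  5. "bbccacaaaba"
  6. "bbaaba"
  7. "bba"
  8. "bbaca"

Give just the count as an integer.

1 → no match
2 → match
3 → match
4 → no match — must start with "b"
5 → match
6 → no match
7 → match
8 → match
Total matched: 5

5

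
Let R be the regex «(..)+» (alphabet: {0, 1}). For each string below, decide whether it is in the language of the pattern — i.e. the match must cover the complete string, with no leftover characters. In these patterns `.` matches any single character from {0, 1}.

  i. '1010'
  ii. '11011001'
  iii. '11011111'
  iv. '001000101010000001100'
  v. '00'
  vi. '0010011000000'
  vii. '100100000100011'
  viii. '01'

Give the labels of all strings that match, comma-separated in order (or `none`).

i, ii, iii, v, viii

i → match
ii → match
iii → match
iv → no match
v → match
vi → no match
vii → no match
viii → match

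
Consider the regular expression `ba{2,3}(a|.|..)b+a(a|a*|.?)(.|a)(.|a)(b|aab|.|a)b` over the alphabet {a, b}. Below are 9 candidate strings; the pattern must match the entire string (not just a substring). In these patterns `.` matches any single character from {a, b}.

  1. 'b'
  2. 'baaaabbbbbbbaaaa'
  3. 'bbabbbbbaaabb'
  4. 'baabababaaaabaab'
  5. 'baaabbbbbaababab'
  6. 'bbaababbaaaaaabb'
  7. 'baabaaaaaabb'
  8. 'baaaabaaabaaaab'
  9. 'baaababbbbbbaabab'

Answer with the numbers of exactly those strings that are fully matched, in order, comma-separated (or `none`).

9

1 → no match — must start with 'ba'
2 → no match — must end with 'b'
3 → no match — must start with 'ba'
4 → no match
5 → no match
6 → no match — must start with 'ba'
7 → no match
8 → no match
9 → match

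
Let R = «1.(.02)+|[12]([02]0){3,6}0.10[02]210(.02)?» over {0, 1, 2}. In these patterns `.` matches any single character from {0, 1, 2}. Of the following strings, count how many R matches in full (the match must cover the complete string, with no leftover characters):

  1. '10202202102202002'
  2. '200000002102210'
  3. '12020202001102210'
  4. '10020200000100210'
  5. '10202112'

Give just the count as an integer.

4

1 → match
2 → match
3 → match
4 → match
5 → no match
Total matched: 4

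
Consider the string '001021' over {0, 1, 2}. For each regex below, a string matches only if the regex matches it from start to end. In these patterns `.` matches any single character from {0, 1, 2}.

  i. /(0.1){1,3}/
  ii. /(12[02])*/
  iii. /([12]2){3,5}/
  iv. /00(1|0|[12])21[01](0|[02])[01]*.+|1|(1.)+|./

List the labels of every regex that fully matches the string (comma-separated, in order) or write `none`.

i → match
ii → no match
iii → no match — must end with '2'
iv → no match

i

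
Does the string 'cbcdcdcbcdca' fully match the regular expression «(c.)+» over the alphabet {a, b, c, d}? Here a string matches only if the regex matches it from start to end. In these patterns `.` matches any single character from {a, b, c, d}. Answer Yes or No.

Yes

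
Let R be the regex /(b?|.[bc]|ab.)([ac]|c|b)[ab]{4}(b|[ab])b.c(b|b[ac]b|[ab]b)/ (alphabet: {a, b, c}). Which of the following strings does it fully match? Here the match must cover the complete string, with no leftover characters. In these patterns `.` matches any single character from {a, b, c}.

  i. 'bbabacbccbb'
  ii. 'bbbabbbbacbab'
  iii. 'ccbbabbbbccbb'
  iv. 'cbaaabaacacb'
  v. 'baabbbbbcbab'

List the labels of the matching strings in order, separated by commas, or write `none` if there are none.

ii, iii, v

i → no match
ii → match
iii → match
iv → no match
v → match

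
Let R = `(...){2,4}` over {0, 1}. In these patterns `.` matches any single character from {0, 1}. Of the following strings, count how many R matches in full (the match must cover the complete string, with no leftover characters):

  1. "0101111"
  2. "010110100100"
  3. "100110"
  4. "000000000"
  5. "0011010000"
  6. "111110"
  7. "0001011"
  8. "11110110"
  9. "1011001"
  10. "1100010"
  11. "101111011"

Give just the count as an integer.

1. "0101111" → no match
2. "010110100100" → match
3. "100110" → match
4. "000000000" → match
5. "0011010000" → no match
6. "111110" → match
7. "0001011" → no match
8. "11110110" → no match
9. "1011001" → no match
10. "1100010" → no match
11. "101111011" → match
Total matched: 5

5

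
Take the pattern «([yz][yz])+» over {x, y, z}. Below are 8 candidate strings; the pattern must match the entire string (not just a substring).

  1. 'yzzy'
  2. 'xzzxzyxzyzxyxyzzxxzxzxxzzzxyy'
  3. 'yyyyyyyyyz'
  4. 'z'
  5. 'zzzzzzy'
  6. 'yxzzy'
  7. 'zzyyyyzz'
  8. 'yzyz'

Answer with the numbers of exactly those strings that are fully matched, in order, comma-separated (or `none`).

1 → match
2 → no match
3 → match
4 → no match
5 → no match
6 → no match
7 → match
8 → match

1, 3, 7, 8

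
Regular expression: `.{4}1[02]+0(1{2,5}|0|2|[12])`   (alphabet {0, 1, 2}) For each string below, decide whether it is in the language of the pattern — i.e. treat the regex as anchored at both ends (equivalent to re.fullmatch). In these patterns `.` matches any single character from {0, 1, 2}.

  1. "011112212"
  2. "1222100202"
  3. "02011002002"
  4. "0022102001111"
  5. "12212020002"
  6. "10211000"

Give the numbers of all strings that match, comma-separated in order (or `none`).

2, 3, 4, 6

1 → no match
2 → match
3 → match
4 → match
5 → no match
6 → match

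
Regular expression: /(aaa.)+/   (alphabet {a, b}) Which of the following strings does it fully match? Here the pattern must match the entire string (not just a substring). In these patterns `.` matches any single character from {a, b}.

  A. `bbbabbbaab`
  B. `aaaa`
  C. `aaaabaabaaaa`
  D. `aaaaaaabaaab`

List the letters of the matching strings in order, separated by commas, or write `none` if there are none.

A → no match — must start with `aaa`
B → match
C → no match
D → match

B, D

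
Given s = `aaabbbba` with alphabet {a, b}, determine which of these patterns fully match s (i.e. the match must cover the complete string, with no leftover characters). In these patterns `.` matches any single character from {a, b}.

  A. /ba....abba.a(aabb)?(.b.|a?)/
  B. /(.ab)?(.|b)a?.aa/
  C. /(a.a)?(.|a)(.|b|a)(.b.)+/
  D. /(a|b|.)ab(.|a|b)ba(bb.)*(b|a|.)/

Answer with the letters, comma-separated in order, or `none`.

A → no match — must start with `ba`
B → no match — must end with `aa`
C → match
D → no match

C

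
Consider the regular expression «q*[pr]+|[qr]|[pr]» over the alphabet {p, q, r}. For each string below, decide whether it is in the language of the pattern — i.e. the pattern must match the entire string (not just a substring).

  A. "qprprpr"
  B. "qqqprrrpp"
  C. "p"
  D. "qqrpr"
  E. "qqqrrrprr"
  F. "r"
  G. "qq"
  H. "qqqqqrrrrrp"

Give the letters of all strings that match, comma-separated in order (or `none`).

A, B, C, D, E, F, H

A → match
B → match
C → match
D → match
E → match
F → match
G → no match
H → match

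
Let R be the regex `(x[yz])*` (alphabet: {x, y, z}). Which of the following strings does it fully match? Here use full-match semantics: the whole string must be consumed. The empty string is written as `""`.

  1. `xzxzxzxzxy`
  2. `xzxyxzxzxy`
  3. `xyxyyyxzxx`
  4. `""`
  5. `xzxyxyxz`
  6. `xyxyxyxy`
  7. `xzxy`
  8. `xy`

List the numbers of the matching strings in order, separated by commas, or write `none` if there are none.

1, 2, 4, 5, 6, 7, 8

1. `xzxzxzxzxy` → match
2. `xzxyxzxzxy` → match
3. `xyxyyyxzxx` → no match
4. `""` → match
5. `xzxyxyxz` → match
6. `xyxyxyxy` → match
7. `xzxy` → match
8. `xy` → match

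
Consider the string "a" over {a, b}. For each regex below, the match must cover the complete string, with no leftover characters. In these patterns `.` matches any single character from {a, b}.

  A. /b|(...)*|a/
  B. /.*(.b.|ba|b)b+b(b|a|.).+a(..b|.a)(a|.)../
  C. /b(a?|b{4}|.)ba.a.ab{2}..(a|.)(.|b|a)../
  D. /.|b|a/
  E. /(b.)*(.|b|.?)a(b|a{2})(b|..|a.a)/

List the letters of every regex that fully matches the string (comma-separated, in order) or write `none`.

A → match
B → no match
C → no match — must start with "b"
D → match
E → no match

A, D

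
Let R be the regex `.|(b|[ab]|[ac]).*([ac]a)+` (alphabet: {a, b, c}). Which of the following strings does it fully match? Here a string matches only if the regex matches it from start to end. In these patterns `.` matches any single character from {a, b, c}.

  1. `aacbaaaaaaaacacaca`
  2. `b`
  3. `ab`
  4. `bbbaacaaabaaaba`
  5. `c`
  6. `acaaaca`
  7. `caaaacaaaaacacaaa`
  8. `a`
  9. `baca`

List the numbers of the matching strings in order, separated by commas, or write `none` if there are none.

1, 2, 5, 6, 7, 8, 9

1 → match
2 → match
3 → no match
4 → no match
5 → match
6 → match
7 → match
8 → match
9 → match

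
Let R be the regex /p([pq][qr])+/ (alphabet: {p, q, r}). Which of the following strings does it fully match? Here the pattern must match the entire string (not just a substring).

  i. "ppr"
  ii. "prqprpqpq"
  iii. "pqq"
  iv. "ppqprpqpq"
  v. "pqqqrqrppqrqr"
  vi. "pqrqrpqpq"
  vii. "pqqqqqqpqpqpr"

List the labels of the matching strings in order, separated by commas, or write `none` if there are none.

i. "ppr" → match
ii. "prqprpqpq" → no match
iii. "pqq" → match
iv. "ppqprpqpq" → match
v → no match
vi. "pqrqrpqpq" → match
vii → match

i, iii, iv, vi, vii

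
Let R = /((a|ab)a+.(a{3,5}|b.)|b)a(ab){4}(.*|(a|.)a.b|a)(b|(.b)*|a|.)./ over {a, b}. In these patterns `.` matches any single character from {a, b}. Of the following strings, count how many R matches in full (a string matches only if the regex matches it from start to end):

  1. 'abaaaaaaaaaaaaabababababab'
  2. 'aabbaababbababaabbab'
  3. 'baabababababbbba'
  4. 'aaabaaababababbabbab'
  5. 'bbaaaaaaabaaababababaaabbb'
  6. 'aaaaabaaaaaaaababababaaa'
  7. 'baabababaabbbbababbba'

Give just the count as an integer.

1 → match
2 → no match
3 → match
4 → match
5 → no match
6 → no match
7 → no match
Total matched: 3

3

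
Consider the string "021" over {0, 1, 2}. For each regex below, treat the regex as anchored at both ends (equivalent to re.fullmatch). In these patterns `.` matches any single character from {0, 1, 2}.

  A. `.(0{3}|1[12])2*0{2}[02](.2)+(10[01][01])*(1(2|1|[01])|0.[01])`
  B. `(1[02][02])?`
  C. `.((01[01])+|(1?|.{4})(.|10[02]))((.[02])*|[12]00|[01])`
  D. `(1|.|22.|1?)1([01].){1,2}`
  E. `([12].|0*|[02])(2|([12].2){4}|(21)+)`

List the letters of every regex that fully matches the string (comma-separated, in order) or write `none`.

A → no match
B → no match
C → match
D → no match
E → match

C, E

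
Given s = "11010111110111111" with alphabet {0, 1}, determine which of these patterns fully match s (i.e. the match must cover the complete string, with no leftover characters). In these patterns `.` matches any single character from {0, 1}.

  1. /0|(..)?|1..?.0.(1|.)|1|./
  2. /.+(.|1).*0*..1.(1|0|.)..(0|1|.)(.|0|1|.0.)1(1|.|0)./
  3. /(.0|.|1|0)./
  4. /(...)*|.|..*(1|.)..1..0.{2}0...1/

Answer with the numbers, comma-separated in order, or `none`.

2

1 → no match
2 → match
3 → no match
4 → no match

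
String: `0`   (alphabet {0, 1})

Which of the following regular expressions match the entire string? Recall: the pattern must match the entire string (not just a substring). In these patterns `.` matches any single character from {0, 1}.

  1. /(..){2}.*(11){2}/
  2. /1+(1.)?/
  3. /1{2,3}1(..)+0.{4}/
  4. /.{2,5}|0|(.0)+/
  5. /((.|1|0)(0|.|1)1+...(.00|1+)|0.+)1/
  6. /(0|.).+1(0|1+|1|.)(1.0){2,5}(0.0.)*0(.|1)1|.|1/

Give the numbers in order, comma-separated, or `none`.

4, 6

1 → no match — must end with `11`
2 → no match — must start with `1`
3 → no match — must start with `1`
4 → match
5 → no match — must end with `1`
6 → match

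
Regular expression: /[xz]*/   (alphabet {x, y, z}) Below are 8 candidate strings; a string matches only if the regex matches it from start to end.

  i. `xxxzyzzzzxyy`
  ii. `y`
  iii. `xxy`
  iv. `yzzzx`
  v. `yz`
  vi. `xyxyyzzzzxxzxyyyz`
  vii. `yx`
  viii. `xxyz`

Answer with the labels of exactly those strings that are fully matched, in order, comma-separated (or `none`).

i. `xxxzyzzzzxyy` → no match
ii. `y` → no match
iii. `xxy` → no match
iv. `yzzzx` → no match
v. `yz` → no match
vi → no match
vii. `yx` → no match
viii. `xxyz` → no match

none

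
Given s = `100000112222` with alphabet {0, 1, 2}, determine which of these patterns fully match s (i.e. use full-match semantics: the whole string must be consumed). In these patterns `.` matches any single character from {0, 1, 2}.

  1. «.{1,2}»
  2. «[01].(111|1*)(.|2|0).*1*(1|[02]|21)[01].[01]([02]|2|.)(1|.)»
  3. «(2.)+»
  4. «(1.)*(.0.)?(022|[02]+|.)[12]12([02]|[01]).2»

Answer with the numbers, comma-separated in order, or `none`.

1 → no match
2 → no match
3 → no match — must start with `2`
4 → match

4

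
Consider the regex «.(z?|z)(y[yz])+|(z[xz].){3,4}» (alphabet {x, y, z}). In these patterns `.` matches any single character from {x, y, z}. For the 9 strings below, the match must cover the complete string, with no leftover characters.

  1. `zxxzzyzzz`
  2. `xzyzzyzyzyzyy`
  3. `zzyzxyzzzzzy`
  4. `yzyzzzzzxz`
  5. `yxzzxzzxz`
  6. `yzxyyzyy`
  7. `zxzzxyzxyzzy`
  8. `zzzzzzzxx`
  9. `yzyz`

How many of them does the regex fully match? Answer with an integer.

5

1 → match
2 → no match
3 → match
4 → no match
5 → no match
6 → no match
7 → match
8 → match
9 → match
Total matched: 5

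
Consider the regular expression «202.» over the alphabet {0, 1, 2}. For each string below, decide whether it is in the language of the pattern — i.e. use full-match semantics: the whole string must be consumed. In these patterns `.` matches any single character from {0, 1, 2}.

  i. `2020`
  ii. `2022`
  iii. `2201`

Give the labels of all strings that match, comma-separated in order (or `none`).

i. `2020` → match
ii. `2022` → match
iii. `2201` → no match — must start with `202`

i, ii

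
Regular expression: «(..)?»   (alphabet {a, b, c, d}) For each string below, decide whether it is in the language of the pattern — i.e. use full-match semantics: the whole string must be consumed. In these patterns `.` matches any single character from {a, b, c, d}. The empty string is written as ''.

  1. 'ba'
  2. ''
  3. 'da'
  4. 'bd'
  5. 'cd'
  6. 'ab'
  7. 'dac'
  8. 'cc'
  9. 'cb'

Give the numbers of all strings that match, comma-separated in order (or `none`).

1 → match
2 → match
3 → match
4 → match
5 → match
6 → match
7 → no match
8 → match
9 → match

1, 2, 3, 4, 5, 6, 8, 9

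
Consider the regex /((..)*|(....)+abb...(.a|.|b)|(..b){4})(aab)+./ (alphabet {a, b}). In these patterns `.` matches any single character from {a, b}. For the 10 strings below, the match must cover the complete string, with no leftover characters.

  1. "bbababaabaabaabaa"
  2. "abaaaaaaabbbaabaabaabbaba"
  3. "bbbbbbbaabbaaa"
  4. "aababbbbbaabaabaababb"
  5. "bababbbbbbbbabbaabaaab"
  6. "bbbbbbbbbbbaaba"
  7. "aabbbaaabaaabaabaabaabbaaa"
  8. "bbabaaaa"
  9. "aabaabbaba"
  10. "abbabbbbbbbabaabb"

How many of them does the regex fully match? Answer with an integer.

0

1 → no match
2 → no match
3 → no match
4 → no match
5 → no match
6 → no match
7 → no match
8 → no match
9 → no match
10 → no match
Total matched: 0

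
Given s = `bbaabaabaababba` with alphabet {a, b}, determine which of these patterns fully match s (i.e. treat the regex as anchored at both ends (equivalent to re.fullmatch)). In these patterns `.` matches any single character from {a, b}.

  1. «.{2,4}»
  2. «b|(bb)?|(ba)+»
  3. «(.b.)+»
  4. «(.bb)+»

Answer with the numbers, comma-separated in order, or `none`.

1 → no match
2 → no match
3 → match
4 → no match — must end with `bb`

3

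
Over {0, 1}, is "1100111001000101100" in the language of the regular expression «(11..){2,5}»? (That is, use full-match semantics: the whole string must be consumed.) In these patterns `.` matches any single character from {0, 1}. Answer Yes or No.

No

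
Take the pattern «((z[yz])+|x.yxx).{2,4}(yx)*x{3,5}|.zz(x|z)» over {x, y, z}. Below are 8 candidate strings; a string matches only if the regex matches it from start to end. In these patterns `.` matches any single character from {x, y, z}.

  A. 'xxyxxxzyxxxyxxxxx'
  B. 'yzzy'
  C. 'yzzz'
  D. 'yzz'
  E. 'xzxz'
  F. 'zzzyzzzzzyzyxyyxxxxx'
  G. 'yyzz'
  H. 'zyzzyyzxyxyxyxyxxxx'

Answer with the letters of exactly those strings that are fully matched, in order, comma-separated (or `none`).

C, F, H

A → no match
B → no match
C → match
D → no match
E → no match
F → match
G → no match
H → match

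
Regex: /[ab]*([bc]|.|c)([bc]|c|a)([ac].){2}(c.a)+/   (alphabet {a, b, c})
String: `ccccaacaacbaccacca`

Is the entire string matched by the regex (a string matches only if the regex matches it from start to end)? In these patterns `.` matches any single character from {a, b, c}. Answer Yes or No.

Yes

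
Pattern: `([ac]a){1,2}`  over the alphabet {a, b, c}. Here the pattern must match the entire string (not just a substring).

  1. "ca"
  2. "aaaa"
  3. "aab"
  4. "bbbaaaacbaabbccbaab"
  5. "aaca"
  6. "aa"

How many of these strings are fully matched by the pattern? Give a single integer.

4

1. "ca" → match
2. "aaaa" → match
3. "aab" → no match — must end with "a"
4 → no match — must end with "a"
5. "aaca" → match
6. "aa" → match
Total matched: 4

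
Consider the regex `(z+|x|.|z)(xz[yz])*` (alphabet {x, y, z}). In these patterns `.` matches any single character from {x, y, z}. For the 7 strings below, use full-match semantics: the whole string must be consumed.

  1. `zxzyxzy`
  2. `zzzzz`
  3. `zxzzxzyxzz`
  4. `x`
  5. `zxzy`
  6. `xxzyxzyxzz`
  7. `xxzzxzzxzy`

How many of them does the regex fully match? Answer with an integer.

1. `zxzyxzy` → match
2. `zzzzz` → match
3. `zxzzxzyxzz` → match
4. `x` → match
5. `zxzy` → match
6. `xxzyxzyxzz` → match
7. `xxzzxzzxzy` → match
Total matched: 7

7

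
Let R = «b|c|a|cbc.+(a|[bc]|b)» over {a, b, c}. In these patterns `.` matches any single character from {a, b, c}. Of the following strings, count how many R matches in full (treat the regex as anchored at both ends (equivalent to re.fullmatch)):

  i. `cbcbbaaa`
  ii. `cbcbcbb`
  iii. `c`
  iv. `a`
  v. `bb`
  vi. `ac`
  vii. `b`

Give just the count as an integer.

5

i → match
ii → match
iii → match
iv → match
v → no match
vi → no match
vii → match
Total matched: 5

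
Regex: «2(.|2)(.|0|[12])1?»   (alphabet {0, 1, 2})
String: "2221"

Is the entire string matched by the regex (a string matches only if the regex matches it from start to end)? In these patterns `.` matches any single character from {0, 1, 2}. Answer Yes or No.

Yes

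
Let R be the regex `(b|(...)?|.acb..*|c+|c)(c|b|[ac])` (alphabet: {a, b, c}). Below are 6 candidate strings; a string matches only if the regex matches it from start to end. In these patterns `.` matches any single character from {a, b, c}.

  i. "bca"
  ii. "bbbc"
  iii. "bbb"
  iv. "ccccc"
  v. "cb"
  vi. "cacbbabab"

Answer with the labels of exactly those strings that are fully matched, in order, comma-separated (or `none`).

ii, iv, v, vi

i → no match
ii → match
iii → no match
iv → match
v → match
vi → match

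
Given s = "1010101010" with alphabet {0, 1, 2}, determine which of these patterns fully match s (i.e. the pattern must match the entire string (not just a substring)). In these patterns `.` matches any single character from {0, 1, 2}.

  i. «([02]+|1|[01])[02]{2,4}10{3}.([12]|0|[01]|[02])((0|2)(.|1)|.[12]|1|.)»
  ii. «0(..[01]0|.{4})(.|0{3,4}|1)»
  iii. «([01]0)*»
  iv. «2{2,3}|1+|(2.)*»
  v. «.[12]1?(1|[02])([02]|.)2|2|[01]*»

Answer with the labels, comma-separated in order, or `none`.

i → no match
ii → no match — must start with "0"
iii → match
iv → no match
v → match

iii, v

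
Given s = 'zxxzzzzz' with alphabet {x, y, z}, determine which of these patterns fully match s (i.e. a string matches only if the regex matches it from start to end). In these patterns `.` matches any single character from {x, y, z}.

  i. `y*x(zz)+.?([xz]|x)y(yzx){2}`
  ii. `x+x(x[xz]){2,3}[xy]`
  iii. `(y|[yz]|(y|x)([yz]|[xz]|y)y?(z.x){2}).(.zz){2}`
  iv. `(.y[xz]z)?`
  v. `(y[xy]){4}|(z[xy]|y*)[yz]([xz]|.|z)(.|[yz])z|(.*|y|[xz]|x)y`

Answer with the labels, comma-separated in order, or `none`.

iii

i → no match — must end with 'yzx'
ii → no match — must start with 'x'
iii → match
iv → no match
v → no match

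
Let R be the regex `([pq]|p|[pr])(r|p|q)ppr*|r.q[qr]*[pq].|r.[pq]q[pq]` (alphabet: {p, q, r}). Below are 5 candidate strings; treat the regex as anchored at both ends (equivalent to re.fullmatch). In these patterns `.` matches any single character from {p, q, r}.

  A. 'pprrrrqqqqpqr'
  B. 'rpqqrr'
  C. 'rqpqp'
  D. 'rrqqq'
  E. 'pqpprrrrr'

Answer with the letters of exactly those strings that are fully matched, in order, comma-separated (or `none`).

C, D, E

A → no match
B → no match
C → match
D → match
E → match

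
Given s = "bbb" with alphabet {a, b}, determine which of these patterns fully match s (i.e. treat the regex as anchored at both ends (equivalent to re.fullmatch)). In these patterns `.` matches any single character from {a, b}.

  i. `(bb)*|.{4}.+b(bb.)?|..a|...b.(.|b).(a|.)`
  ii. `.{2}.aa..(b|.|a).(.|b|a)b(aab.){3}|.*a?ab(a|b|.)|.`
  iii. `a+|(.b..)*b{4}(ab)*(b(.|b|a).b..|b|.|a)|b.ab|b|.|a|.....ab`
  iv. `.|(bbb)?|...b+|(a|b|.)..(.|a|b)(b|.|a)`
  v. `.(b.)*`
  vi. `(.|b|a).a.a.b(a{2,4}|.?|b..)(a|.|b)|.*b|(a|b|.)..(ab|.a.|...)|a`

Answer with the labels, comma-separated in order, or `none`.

i → no match
ii → no match
iii → no match
iv → match
v → match
vi → match

iv, v, vi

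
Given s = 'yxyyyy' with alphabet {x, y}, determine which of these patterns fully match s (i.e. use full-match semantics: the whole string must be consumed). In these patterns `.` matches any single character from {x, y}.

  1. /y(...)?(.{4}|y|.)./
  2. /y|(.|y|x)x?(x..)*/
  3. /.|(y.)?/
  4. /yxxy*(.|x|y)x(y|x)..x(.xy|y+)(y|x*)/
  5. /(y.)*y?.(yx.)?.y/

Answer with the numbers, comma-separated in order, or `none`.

1, 5

1 → match
2 → no match
3 → no match
4 → no match — must start with 'yxx'
5 → match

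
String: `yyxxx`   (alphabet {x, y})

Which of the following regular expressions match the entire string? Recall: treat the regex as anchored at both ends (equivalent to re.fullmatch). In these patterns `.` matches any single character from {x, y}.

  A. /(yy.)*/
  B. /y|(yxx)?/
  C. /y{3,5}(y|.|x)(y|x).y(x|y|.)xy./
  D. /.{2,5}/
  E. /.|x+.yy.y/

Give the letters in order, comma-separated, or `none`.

A → no match
B → no match
C → no match
D → match
E → no match

D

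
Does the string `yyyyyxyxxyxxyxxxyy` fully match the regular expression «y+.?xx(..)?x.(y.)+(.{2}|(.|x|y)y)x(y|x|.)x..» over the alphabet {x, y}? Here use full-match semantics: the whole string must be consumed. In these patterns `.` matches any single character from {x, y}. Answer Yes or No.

No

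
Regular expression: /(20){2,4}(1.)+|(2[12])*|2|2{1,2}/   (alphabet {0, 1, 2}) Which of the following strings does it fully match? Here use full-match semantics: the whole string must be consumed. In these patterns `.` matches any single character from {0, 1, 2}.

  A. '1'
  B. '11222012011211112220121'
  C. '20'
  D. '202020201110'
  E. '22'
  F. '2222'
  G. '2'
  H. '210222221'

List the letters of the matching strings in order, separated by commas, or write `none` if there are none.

D, E, F, G

A → no match
B → no match
C → no match
D → match
E → match
F → match
G → match
H → no match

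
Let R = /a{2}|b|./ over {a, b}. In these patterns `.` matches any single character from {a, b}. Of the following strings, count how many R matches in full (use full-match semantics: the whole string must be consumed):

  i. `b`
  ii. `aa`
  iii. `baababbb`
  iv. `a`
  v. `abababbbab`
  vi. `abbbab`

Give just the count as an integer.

3

i. `b` → match
ii. `aa` → match
iii. `baababbb` → no match
iv. `a` → match
v. `abababbbab` → no match
vi. `abbbab` → no match
Total matched: 3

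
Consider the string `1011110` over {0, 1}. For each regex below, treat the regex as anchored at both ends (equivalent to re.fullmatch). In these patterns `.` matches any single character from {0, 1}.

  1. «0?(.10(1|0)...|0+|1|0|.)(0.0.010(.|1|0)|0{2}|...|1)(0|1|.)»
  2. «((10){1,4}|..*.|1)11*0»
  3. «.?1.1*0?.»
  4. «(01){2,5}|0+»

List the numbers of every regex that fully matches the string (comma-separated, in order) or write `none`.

1 → no match
2 → match
3 → match
4 → no match

2, 3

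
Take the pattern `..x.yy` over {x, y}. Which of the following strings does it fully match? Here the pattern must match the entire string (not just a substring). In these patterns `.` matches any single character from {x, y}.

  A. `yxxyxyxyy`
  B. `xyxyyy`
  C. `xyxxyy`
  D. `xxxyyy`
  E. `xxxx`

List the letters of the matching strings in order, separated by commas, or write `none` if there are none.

B, C, D

A. `yxxyxyxyy` → no match
B. `xyxyyy` → match
C. `xyxxyy` → match
D. `xxxyyy` → match
E. `xxxx` → no match — must end with `yy`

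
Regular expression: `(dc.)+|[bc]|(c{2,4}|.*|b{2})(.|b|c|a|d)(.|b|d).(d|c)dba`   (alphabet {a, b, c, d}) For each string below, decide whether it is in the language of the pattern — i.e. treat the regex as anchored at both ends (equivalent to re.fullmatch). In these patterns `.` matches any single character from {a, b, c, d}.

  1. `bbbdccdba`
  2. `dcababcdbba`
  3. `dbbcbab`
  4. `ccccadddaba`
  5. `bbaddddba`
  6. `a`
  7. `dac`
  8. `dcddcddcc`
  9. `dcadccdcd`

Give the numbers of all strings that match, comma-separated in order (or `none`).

1 → match
2 → no match
3 → no match
4 → no match
5 → match
6 → no match
7 → no match
8 → match
9 → match

1, 5, 8, 9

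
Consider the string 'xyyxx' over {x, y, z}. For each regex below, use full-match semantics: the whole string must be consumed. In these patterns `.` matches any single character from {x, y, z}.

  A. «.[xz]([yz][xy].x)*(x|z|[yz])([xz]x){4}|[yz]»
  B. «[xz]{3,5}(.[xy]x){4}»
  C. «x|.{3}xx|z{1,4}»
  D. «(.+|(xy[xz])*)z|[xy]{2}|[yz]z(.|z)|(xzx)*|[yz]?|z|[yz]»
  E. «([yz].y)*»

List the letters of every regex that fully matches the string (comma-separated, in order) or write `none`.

A → no match
B → no match
C → match
D → no match
E → no match

C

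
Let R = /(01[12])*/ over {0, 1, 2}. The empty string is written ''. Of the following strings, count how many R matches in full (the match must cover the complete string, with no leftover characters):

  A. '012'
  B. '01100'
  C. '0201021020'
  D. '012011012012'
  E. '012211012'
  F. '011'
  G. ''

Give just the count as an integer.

A → match
B → no match
C → no match
D → match
E → no match
F → match
G → match
Total matched: 4

4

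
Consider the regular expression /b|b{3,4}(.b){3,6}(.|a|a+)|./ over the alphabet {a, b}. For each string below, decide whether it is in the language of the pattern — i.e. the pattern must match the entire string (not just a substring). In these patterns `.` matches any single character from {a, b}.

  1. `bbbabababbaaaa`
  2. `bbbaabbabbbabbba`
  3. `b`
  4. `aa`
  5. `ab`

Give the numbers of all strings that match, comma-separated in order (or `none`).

3

1 → no match
2 → no match
3 → match
4 → no match
5 → no match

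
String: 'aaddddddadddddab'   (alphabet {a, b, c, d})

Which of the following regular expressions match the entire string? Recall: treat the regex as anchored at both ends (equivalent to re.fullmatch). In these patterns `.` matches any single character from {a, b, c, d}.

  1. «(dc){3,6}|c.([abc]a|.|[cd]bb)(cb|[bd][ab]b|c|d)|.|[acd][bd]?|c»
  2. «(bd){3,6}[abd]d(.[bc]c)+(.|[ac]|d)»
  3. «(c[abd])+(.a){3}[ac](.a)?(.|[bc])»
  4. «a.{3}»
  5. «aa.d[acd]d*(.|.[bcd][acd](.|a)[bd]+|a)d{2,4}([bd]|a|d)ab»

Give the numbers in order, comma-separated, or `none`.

1 → no match
2 → no match — must start with 'bd'
3 → no match — must start with 'c'
4 → no match
5 → match

5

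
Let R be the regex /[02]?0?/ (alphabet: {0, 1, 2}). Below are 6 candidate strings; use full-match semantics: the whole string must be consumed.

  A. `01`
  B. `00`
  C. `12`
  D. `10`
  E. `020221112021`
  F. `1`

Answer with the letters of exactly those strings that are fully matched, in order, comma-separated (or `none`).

B

A. `01` → no match
B. `00` → match
C. `12` → no match
D. `10` → no match
E. `020221112021` → no match
F. `1` → no match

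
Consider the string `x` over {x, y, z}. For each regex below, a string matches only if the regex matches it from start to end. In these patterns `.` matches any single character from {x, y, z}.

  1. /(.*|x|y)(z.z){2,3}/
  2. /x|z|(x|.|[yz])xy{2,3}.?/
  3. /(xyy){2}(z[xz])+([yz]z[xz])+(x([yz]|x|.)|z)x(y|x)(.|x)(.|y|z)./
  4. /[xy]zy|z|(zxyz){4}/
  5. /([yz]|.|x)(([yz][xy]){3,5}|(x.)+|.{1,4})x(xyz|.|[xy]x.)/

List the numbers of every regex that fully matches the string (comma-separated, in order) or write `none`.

1 → no match — must end with `z`
2 → match
3 → no match — must start with `xyy`
4 → no match
5 → no match

2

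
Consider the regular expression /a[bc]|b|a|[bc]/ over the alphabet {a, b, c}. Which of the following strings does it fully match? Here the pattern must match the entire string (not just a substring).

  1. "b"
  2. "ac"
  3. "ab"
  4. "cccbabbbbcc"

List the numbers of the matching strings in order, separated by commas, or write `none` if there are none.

1, 2, 3

1 → match
2 → match
3 → match
4 → no match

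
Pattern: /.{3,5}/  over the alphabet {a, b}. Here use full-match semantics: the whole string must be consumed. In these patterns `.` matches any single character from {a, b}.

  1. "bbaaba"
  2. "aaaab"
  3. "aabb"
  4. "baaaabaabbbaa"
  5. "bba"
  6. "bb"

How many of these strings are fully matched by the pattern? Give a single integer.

3

1 → no match
2 → match
3 → match
4 → no match
5 → match
6 → no match
Total matched: 3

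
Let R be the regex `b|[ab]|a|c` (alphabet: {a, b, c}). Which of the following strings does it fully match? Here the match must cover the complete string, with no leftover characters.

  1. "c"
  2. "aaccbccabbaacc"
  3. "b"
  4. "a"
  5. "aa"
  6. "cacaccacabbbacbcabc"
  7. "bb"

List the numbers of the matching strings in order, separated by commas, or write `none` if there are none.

1 → match
2 → no match
3 → match
4 → match
5 → no match
6 → no match
7 → no match

1, 3, 4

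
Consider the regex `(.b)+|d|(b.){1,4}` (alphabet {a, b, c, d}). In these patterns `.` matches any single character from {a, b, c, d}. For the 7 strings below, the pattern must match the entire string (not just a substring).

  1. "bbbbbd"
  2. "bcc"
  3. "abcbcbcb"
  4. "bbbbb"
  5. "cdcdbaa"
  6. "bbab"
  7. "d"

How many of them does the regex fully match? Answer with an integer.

1. "bbbbbd" → match
2. "bcc" → no match
3. "abcbcbcb" → match
4. "bbbbb" → no match
5. "cdcdbaa" → no match
6. "bbab" → match
7. "d" → match
Total matched: 4

4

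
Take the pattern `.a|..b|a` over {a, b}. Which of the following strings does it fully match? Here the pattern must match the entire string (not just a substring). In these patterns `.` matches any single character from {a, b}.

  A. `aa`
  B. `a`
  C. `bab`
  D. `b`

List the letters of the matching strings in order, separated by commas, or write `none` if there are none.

A, B, C

A. `aa` → match
B. `a` → match
C. `bab` → match
D. `b` → no match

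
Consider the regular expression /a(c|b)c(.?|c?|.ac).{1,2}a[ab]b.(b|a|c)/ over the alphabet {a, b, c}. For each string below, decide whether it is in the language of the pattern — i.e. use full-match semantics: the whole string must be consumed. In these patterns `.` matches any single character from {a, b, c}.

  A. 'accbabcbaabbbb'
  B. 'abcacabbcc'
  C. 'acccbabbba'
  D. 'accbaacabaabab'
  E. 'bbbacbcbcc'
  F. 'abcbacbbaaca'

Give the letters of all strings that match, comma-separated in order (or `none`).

B, C

A → no match
B → match
C → match
D → no match
E → no match — must start with 'a'
F → no match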